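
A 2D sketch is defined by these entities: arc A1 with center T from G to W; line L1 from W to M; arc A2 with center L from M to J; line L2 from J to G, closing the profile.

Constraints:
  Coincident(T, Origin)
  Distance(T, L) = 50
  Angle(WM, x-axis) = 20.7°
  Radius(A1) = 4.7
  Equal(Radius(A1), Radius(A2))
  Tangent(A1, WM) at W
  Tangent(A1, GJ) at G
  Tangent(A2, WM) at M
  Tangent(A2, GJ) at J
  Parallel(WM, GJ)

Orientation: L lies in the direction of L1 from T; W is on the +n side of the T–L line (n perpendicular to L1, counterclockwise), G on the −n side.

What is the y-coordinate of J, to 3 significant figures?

13.3

The slot axis is L1's direction at 20.7°, so u = (cos 20.7°, sin 20.7°) = (0.935, 0.353) and n = (−sin 20.7°, cos 20.7°) = (-0.353, 0.935). T is at the origin and L lies 50.0 along u from T, so L = 50.0·u = (46.8, 17.7). Tangency of A1 to both parallel lines with radius 4.7 puts W and G at T ± 4.7·n: W = (-1.66, 4.40), G = (1.66, -4.40). Equal radii place M and J the same way about L: M = L + 4.7·n = (45.1, 22.1), J = L − 4.7·n = (48.4, 13.3). So J.y = 13.3.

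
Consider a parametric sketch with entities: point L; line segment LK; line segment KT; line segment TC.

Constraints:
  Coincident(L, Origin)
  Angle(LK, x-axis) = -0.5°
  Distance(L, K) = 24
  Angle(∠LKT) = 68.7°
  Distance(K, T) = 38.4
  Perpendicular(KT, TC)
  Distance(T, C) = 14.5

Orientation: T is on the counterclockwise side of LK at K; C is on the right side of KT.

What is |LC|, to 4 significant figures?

47.33

L is at the origin; LK runs at -0.5° with length 24.0, so K = 24.0·(cos -0.5°, sin -0.5°) = (24.00, -0.2094). ∠LKT = 68.7°, so KT runs at -0.5° + (180° − 68.7°) = 110.8° from the x-axis; with |KT| = 38.4, T = K + 38.4·(cos 110.8°, sin 110.8°) = (10.36, 35.69). The perpendicularity gives TC at right angles to KT; with |TC| = 14.5 on the right of KT, C = T + 14.5·(0.9348, 0.3551) = (23.92, 40.84). Then |LC| = |C − L| = 47.33.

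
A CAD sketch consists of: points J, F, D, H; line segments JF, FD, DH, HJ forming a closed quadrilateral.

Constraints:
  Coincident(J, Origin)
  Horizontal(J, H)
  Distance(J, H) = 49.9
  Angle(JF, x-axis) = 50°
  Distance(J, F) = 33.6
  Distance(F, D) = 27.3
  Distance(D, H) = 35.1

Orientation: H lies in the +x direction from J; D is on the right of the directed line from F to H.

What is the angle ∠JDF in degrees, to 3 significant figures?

102°

J is at the origin; J and H share the same y with |JH| = 49.9 and H in +x, so H = (49.9, 0). JF runs at 50.0° with |JF| = 33.6, so F = (21.6, 25.7). D is determined by |FD| = 27.3 and |DH| = 35.1 together: it lies at the intersection of circle(F, 27.3) and circle(H, 35.1). With |FH| = 38.3, the foot of the radical line on FH is 12.8 from F and the perpendicular offset is √(27.3² − 12.8²) = 24.1. Taking the right-of-FH solution: D = (14.8, -0.703).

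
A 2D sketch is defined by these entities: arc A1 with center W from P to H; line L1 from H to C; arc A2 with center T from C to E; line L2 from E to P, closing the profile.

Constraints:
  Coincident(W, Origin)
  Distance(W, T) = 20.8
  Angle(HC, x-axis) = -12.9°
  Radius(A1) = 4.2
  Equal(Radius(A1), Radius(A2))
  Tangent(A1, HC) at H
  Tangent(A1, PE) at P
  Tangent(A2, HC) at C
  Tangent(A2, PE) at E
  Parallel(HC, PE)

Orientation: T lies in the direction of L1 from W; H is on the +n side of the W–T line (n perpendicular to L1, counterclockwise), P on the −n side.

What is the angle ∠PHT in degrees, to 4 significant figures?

78.58°

W is at the origin and T lies 20.8 along u from W, so T = 20.8·u = (20.28, -4.644). Tangency of A1 to both parallel lines with radius 4.2 puts H and P at W ± 4.2·n: H = (0.9377, 4.094), P = (-0.9377, -4.094). Then cos ∠PHT = HP·HT / (|HP||HT|), giving 78.58°.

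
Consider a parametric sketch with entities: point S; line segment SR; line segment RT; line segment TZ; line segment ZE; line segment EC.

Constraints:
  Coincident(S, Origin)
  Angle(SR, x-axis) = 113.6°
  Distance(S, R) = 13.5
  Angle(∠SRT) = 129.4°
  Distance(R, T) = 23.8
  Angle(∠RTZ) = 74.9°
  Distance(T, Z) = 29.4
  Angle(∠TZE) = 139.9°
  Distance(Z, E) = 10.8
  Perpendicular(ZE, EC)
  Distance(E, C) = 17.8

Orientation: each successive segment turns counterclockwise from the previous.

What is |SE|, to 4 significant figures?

28.85

S is at the origin; SR runs at 113.6° with length 13.5, so R = (-5.405, 12.37). ∠SRT = 129.4° gives RT at 164.2° from the x-axis; with |RT| = 23.8, T = (-28.31, 18.85). ∠RTZ = 74.9° gives TZ at -90.70° from the x-axis; with |TZ| = 29.4, Z = (-28.66, -10.55). ∠TZE = 139.9° gives ZE at -50.60° from the x-axis; with |ZE| = 10.8, E = (-21.81, -18.89). Then |SE| = |E − S| = 28.85.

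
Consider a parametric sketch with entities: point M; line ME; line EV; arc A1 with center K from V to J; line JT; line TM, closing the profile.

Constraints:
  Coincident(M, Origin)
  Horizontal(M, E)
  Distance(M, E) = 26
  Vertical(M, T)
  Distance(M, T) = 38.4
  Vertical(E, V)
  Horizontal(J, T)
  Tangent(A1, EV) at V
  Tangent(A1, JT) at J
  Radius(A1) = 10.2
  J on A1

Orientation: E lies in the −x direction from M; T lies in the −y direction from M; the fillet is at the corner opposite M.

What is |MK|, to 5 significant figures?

32.325

MT is vertical with |MT| = 38.4 and T on the −y side, so T = (0.0000, -38.400). The virtual corner opposite M is at (-26.000, -38.400). Since A1 is tangent to EV there, KV ⟂ EV and the tangent condition forces KJ to be normal to JT, with radius 10.2, so the center K sits 10.2 in from both sides at K = (-15.800, -28.200). Then |MK| = |K − M| = 32.325.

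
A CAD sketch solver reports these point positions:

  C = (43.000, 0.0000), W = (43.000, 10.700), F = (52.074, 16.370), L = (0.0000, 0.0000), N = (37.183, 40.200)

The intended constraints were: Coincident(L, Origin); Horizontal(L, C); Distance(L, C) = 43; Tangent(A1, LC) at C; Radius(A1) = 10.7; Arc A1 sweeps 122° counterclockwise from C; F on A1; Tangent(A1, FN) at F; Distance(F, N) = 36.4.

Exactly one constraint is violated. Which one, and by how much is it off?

Distance(F, N) = 36.4 — off by 8.30.

L = (0.00, 0.00) ✓; L.y = 0.00, C.y = 0.00 ✓; |LC| = 43.00 ✓; ∠(WC, CL) = 90.00° ✓; |WC| = 10.70 ✓; bearing(W→F) − bearing(W→C) = 122.0° ✓; |WF| = 10.70 ✓; ∠(WF, FN) = 90.00° ✓; |FN| = 28.10 ✗.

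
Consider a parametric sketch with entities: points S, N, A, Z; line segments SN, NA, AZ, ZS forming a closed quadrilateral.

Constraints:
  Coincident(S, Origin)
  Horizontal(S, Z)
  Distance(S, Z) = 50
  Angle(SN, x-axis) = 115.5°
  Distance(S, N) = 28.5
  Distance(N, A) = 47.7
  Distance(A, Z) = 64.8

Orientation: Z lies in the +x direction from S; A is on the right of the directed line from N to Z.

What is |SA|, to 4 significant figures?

24.54

S is at the origin; SZ is horizontal with |SZ| = 50.0 and Z in +x, so Z = (50.0, 0). SN runs at 115.5° with |SN| = 28.5, so N = (-12.27, 25.72). A is determined by |NA| = 47.7 and |AZ| = 64.8 together: it lies at the intersection of circle(N, 47.7) and circle(Z, 64.8). With |NZ| = 67.37, the foot of the radical line on NZ is 19.41 from N and the perpendicular offset is √(47.7² − 19.41²) = 43.57. Taking the right-of-NZ solution: A = (-10.97, -21.96).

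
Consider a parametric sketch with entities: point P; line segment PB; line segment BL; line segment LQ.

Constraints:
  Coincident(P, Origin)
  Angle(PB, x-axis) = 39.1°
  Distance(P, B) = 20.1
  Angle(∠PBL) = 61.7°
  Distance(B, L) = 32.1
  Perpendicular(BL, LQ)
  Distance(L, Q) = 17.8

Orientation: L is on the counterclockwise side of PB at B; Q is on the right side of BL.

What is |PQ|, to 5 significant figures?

42.066

P is at the origin; PB runs at 39.1° with length 20.1, so B = 20.1·(cos 39.1°, sin 39.1°) = (15.599, 12.677). ∠PBL = 61.7°, so BL runs at 39.1° + (180° − 61.7°) = 157.40° from the x-axis; with |BL| = 32.1, L = B + 32.1·(cos 157.40°, sin 157.40°) = (-14.037, 25.012). BL is perpendicular to LQ; with |LQ| = 17.8 on the right of BL, Q = L + 17.8·(0.38430, 0.92321) = (-7.1961, 41.446). Then |PQ| = |Q − P| = 42.066.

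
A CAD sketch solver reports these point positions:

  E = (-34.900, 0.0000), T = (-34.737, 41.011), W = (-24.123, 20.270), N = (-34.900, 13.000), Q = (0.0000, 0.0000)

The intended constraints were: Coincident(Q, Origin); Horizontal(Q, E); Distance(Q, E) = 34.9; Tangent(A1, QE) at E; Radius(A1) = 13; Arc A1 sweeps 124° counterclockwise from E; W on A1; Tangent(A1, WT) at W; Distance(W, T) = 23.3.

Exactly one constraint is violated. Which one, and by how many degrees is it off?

Tangent(A1, WT) at W — off by 6.90°.

Q = (0.00, 0.00) ✓; Q.y = 0.00, E.y = 0.00 ✓; |QE| = 34.90 ✓; ∠(NE, EQ) = 90.00° ✓; |NE| = 13.00 ✓; bearing(N→W) − bearing(N→E) = 124.0° ✓; |NW| = 13.00 ✓; ∠(NW, WT) = 96.90° ✗; |WT| = 23.30 ✓.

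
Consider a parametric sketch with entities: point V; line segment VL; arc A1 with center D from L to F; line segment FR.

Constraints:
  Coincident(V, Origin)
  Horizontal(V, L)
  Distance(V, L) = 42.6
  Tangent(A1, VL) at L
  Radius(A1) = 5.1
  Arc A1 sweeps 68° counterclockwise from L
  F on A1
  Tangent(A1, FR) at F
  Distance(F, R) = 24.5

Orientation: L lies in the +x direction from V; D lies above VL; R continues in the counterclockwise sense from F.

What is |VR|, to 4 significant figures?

62.16

On A1, L sits at bearing -90° from D; a 68° counterclockwise sweep puts F at bearing -22°, so F = D + 5.1·(cos -22°, sin -22°) = (47.33, 3.190). The tangent condition forces DF to be normal to FR, so FR runs along (−sin -22°, cos -22°); with |FR| = 24.5, R = (56.51, 25.91). Then |VR| = |R − V| = 62.16.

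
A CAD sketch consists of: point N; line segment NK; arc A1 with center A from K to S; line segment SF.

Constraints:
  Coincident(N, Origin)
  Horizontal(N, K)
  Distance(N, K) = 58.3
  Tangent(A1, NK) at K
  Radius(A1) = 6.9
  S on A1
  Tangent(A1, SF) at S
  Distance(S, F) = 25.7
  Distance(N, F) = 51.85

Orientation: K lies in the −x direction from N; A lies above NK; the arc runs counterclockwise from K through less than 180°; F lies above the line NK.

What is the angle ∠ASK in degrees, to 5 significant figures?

54.854°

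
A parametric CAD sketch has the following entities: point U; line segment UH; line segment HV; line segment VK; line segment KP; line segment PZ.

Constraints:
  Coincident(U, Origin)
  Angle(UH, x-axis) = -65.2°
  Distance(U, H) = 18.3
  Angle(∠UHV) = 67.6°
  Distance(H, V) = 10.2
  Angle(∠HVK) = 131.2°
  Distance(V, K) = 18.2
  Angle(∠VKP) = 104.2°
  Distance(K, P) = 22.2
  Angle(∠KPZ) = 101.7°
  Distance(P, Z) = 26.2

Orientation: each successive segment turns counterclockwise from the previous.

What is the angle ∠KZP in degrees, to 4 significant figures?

35.30°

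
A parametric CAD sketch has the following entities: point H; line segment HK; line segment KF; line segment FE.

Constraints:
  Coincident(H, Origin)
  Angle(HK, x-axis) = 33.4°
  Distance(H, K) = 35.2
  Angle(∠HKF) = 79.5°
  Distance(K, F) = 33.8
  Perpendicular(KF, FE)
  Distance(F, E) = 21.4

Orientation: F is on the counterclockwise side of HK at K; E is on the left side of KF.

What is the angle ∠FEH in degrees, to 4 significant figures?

115.8°

∠HKF = 79.5°, so KF runs at 33.4° + (180° − 79.5°) = 133.9° from the x-axis; with |KF| = 33.8, F = K + 33.8·(cos 133.9°, sin 133.9°) = (5.950, 43.73). The perpendicularity gives FE at right angles to KF; with |FE| = 21.4 on the left of KF, E = F + 21.4·(-0.7206, -0.6934) = (-9.470, 28.89). Then cos ∠FEH = EF·EH / (|EF||EH|), giving 115.8°.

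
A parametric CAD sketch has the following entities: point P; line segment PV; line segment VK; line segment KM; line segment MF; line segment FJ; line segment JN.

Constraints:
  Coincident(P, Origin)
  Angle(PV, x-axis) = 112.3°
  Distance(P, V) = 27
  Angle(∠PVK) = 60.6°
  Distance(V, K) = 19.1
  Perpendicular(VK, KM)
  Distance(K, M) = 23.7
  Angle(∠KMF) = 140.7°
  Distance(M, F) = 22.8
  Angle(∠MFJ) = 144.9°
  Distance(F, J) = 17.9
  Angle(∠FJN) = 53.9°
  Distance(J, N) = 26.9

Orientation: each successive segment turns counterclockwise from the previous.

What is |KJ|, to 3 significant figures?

56.0

∠KMF = 140.7° gives MF at 1.00° from the x-axis; with |MF| = 22.8, F = (19.3, -4.30). ∠MFJ = 144.9° gives FJ at 36.1° from the x-axis; with |FJ| = 17.9, J = (33.8, 6.25). Then |KJ| = |J − K| = 56.0.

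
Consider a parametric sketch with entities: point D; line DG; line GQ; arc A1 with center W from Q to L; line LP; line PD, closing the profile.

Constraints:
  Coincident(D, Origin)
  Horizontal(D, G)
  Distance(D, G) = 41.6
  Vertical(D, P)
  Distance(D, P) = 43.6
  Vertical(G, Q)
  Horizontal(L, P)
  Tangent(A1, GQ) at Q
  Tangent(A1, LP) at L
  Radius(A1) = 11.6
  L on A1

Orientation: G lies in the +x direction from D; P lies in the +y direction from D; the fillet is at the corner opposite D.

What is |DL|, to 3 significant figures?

52.9

D is at the origin; DG is horizontal with |DG| = 41.6 and G on the +x side, so G = (41.6, 0.00). D and P share the same x with |DP| = 43.6 and P on the +y side, so P = (0.00, 43.6). The virtual corner opposite D is at (41.6, 43.6). Since A1 is tangent to GQ there, WQ ⟂ GQ and since A1 is tangent to LP there, WL ⟂ LP, with radius 11.6, so the center W sits 11.6 in from both sides at W = (30.0, 32.0). That places the tangent points at Q = (41.6, 32.0) on GQ and L = (30.0, 43.6) on LP. Then |DL| = |L − D| = 52.9.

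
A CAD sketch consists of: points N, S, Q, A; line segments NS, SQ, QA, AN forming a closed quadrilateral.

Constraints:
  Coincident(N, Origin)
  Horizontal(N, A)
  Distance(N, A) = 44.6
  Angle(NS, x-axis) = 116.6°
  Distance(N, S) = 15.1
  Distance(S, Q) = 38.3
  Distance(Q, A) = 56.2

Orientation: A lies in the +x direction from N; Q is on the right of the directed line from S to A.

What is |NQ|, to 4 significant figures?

25.47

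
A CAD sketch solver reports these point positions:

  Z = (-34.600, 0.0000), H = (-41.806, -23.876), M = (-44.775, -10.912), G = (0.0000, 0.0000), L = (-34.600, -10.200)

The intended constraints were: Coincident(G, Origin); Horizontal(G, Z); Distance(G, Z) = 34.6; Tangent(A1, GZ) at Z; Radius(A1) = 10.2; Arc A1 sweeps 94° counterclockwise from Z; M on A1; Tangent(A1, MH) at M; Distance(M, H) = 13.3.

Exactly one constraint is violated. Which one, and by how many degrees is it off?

Tangent(A1, MH) at M — off by 8.90°.

G = (0.00, 0.00) ✓; G.y = 0.00, Z.y = 0.00 ✓; |GZ| = 34.60 ✓; ∠(LZ, ZG) = 90.00° ✓; |LZ| = 10.20 ✓; bearing(L→M) − bearing(L→Z) = 94.00° ✓; |LM| = 10.20 ✓; ∠(LM, MH) = 81.10° ✗; |MH| = 13.30 ✓.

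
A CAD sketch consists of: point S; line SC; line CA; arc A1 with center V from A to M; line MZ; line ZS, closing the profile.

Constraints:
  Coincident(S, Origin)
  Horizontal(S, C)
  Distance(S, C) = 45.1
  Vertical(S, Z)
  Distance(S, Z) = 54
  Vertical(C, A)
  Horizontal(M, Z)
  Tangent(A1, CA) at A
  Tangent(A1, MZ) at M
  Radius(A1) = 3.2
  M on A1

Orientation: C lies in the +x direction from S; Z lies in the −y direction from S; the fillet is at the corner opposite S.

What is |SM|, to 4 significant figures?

68.35

S is at the origin; SC is horizontal with |SC| = 45.1 and C on the +x side, so C = (45.10, 0.000). S and Z share the same x with |SZ| = 54.0 and Z on the −y side, so Z = (0.000, -54.00). The virtual corner opposite S is at (45.10, -54.00). The tangent condition forces VA to be normal to CA and the tangent condition forces VM to be normal to MZ, with radius 3.2, so the center V sits 3.2 in from both sides at V = (41.90, -50.80). That places the tangent points at A = (45.10, -50.80) on CA and M = (41.90, -54.00) on MZ. Then |SM| = |M − S| = 68.35.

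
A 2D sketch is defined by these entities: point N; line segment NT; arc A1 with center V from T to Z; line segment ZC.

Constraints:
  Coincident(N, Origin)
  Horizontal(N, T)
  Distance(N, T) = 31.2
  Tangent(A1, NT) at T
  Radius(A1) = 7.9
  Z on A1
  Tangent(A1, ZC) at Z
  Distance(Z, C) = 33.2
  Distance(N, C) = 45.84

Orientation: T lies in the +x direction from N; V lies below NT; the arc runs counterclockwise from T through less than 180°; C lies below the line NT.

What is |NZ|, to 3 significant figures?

24.5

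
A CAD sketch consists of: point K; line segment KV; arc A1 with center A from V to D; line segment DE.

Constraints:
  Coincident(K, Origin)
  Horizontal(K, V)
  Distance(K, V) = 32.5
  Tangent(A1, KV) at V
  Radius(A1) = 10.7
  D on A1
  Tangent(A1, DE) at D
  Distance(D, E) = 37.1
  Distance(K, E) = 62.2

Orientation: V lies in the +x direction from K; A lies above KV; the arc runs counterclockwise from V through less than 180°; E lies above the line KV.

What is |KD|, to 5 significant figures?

44.763

K is at the origin; KV is horizontal with |KV| = 32.5 and V on the +x side, so V = (32.500, 0.0000). Since A1 is tangent to KV there, AV ⟂ KV, so A = V + (0, 10.7) = (32.500, 10.700). Since AD ⟂ DE (tangency), |AE| = √(10.7² + 37.1²) = 38.612 regardless of where D sits on A1. So E lies on both circle(K, 62.2) and circle(A, 38.612); the above-KV intersection is E = (38.515, 48.841). D is the foot of the tangent from E: D = (43.117, 12.027).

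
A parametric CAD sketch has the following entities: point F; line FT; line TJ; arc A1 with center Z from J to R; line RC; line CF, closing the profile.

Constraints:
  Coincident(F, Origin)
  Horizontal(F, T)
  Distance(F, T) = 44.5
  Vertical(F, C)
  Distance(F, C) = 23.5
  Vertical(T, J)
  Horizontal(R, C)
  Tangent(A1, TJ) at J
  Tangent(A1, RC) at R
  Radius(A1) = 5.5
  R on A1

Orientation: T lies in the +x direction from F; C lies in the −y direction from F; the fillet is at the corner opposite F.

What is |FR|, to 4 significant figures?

45.53

F is at the origin; FT is horizontal with |FT| = 44.5 and T on the +x side, so T = (44.50, 0.000). F and C share the same x with |FC| = 23.5 and C on the −y side, so C = (0.000, -23.50). The virtual corner opposite F is at (44.50, -23.50). Tangency of A1 to TJ means the radius ZJ is perpendicular to TJ and the tangent condition forces ZR to be normal to RC, with radius 5.5, so the center Z sits 5.5 in from both sides at Z = (39.00, -18.00). That places the tangent points at J = (44.50, -18.00) on TJ and R = (39.00, -23.50) on RC. Then |FR| = |R − F| = 45.53.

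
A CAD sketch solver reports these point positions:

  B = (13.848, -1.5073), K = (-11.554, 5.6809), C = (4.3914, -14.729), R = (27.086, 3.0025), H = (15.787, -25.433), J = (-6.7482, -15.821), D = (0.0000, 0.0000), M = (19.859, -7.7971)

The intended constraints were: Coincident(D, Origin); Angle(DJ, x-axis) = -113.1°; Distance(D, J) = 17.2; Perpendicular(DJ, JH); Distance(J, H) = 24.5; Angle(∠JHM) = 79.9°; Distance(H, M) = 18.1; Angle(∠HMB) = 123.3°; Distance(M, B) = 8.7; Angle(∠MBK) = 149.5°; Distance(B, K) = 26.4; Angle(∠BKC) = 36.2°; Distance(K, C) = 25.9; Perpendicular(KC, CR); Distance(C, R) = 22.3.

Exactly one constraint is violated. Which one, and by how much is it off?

Distance(C, R) = 22.3 — off by 6.50.

D = (0.00, 0.00) ✓; DJ at -113.1° ✓; |DJ| = 17.20 ✓; ∠(DJ, JH) = 90.00° ✓; |JH| = 24.50 ✓; ∠JHM = 79.90° ✓; |HM| = 18.10 ✓; ∠HMB = 123.3° ✓; |MB| = 8.700 ✓; ∠MBK = 149.5° ✓; |BK| = 26.40 ✓; ∠BKC = 36.20° ✓; |KC| = 25.90 ✓; ∠(KC, CR) = 90.00° ✓; |CR| = 28.80 ✗.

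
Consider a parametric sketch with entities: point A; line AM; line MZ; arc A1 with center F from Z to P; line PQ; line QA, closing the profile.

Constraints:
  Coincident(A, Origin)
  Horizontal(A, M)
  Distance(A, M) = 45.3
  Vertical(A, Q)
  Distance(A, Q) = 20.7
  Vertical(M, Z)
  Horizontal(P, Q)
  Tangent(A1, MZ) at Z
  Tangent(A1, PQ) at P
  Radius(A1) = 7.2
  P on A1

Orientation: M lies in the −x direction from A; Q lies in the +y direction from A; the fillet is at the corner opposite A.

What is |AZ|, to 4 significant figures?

47.27

A is at the origin; AM is horizontal with |AM| = 45.3 and M on the −x side, so M = (-45.30, 0.000). AQ is vertical with |AQ| = 20.7 and Q on the +y side, so Q = (0.000, 20.70). The virtual corner opposite A is at (-45.30, 20.70). The tangent condition forces FZ to be normal to MZ and the tangent condition forces FP to be normal to PQ, with radius 7.2, so the center F sits 7.2 in from both sides at F = (-38.10, 13.50). That places the tangent points at Z = (-45.30, 13.50) on MZ and P = (-38.10, 20.70) on PQ. Then |AZ| = |Z − A| = 47.27.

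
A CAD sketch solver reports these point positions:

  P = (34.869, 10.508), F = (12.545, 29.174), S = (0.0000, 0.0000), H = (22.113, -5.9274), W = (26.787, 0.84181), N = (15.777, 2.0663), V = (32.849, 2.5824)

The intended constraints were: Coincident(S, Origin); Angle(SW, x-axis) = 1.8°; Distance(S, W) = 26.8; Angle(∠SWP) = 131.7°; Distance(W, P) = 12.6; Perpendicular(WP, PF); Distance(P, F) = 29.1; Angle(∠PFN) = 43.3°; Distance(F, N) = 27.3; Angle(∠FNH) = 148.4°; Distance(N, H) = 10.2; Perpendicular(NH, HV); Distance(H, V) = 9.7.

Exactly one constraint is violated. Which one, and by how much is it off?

Distance(H, V) = 9.7 — off by 4.00.

S = (0.00, 0.00) ✓; SW at 1.800° ✓; |SW| = 26.80 ✓; ∠SWP = 131.7° ✓; |WP| = 12.60 ✓; ∠(WP, PF) = 90.00° ✓; |PF| = 29.10 ✓; ∠PFN = 43.30° ✓; |FN| = 27.30 ✓; ∠FNH = 148.4° ✓; |NH| = 10.20 ✓; ∠(NH, HV) = 90.00° ✓; |HV| = 13.70 ✗.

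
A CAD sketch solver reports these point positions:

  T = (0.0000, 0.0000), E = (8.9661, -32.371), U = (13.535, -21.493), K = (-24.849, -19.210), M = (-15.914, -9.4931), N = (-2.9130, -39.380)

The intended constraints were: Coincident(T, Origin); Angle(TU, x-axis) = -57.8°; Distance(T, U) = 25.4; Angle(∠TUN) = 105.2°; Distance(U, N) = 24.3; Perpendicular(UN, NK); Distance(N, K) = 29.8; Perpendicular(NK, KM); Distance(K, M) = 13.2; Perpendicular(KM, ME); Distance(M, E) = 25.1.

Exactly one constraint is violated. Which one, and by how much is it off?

Distance(M, E) = 25.1 — off by 8.70.

T = (0.00, 0.00) ✓; TU at -57.80° ✓; |TU| = 25.40 ✓; ∠TUN = 105.2° ✓; |UN| = 24.30 ✓; ∠(UN, NK) = 90.00° ✓; |NK| = 29.80 ✓; ∠(NK, KM) = 90.00° ✓; |KM| = 13.20 ✓; ∠(KM, ME) = 90.00° ✓; |ME| = 33.80 ✗.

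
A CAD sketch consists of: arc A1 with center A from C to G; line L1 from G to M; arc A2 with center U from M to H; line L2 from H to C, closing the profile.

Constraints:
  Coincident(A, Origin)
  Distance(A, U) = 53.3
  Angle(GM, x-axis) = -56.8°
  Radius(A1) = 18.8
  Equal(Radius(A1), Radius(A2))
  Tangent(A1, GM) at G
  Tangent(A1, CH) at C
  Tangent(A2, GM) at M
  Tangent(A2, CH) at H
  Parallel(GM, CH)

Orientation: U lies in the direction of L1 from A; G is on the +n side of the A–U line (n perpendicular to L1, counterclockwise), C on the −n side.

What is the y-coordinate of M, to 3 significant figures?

-34.3

The slot axis is L1's direction at -56.8°, so u = (cos -56.8°, sin -56.8°) = (0.548, -0.837) and n = (−sin -56.8°, cos -56.8°) = (0.837, 0.548). A is at the origin and U lies 53.3 along u from A, so U = 53.3·u = (29.2, -44.6). Tangency of A1 to both parallel lines with radius 18.8 puts G and C at A ± 18.8·n: G = (15.7, 10.3), C = (-15.7, -10.3). Equal radii place M and H the same way about U: M = U + 18.8·n = (44.9, -34.3), H = U − 18.8·n = (13.5, -54.9). So M.y = -34.3.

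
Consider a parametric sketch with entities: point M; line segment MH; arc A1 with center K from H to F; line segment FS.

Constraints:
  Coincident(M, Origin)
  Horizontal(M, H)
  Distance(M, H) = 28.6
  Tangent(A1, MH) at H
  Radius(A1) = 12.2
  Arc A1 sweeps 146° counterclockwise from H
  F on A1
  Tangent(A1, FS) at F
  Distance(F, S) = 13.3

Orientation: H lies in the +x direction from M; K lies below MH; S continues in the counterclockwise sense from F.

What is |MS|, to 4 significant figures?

44.29

M is at the origin; M and H share the same y with |MH| = 28.6 and H on the +x side, so H = (28.60, 0.000). A1 meets MH tangentially, so KH is at right angles to MH, so K = H + (0, -12.2) = (28.60, -12.20). On A1, H sits at bearing 90° from K; a 146° counterclockwise sweep puts F at bearing 236°, so F = K + 12.2·(cos 236°, sin 236°) = (21.78, -22.31). The tangent condition forces KF to be normal to FS, so FS runs along (−sin 236°, cos 236°); with |FS| = 13.3, S = (32.80, -29.75). Then |MS| = |S − M| = 44.29.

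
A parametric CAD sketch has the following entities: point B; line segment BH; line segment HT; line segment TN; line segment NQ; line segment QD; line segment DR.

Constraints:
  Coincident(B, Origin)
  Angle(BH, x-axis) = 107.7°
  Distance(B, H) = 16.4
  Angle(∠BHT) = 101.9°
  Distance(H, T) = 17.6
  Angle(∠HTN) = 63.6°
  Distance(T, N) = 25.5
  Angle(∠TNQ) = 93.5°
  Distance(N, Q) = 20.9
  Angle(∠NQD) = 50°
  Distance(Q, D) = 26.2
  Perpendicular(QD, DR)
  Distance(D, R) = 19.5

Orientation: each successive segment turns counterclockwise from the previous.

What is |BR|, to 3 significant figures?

23.0

B is at the origin; BH runs at 107.7° with length 16.4, so H = (-4.99, 15.6). ∠BHT = 101.9° gives HT at -174° from the x-axis; with |HT| = 17.6, T = (-22.5, 13.8). ∠HTN = 63.6° gives TN at -57.8° from the x-axis; with |TN| = 25.5, N = (-8.91, -7.73). ∠TNQ = 93.5° gives NQ at 28.7° from the x-axis; with |NQ| = 20.9, Q = (9.42, 2.30). ∠NQD = 50.0° gives QD at 159° from the x-axis; with |QD| = 26.2, D = (-15.0, 11.8). QD is perpendicular to DR, so DR runs at -111°; with |DR| = 19.5, R = (-22.1, -6.35). Then |BR| = |R − B| = 23.0.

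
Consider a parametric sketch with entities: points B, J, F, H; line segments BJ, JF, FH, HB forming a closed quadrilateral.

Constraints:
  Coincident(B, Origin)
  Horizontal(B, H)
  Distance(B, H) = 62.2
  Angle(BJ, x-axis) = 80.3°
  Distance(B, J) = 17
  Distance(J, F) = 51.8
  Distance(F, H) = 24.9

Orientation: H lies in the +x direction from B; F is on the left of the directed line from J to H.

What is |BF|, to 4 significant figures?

59.12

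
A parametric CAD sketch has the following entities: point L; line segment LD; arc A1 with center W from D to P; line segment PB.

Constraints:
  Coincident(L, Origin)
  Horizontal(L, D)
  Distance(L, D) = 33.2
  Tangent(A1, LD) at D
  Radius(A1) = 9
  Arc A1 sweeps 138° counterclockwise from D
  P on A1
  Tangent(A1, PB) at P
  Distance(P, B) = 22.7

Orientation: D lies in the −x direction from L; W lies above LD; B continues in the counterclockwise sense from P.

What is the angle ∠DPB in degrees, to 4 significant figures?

111.0°

L is at the origin; L and D share the same y with |LD| = 33.2 and D on the −x side, so D = (-33.20, 0.000). Tangency of A1 to LD means the radius WD is perpendicular to LD, so W = D + (0, 9) = (-33.20, 9.000). On A1, D sits at bearing -90° from W; a 138° counterclockwise sweep puts P at bearing 48°, so P = W + 9.0·(cos 48°, sin 48°) = (-27.18, 15.69). The tangent condition forces WP to be normal to PB, so PB runs along (−sin 48°, cos 48°); with |PB| = 22.7, B = (-44.05, 30.88). Then cos ∠DPB = PD·PB / (|PD||PB|), giving 111.0°.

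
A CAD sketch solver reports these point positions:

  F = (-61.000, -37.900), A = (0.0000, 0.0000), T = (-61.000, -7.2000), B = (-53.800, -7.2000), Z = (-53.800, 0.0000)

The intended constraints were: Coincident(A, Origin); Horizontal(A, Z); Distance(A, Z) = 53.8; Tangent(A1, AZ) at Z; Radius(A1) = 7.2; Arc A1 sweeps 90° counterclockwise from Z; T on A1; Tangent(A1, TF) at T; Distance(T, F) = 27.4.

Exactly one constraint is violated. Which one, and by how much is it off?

Distance(T, F) = 27.4 — off by 3.30.

A = (0.00, 0.00) ✓; A.y = 0.00, Z.y = 0.00 ✓; |AZ| = 53.80 ✓; ∠(BZ, ZA) = 90.00° ✓; |BZ| = 7.200 ✓; bearing(B→T) − bearing(B→Z) = 90.00° ✓; |BT| = 7.200 ✓; ∠(BT, TF) = 90.00° ✓; |TF| = 30.70 ✗.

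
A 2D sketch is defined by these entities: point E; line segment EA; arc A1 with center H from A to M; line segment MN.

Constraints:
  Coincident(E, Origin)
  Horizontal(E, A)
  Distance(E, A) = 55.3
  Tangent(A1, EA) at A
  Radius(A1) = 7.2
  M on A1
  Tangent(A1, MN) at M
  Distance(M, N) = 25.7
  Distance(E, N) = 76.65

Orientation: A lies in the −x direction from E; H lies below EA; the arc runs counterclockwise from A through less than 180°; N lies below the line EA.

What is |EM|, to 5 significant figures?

62.218

Checks: |HM| = 7.200 ✓; ∠(HM, MN) = 90.00° ✓; |MN| = 25.70 ✓; |EN| = 76.65 ✓.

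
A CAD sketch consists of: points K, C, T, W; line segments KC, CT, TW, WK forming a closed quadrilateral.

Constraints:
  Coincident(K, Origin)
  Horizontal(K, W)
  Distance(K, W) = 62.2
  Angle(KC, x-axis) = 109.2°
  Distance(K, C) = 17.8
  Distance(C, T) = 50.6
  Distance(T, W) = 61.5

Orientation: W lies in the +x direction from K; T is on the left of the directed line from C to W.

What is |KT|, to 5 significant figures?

60.453

Checks: |CT| = 50.60 ✓; |TW| = 61.50 ✓.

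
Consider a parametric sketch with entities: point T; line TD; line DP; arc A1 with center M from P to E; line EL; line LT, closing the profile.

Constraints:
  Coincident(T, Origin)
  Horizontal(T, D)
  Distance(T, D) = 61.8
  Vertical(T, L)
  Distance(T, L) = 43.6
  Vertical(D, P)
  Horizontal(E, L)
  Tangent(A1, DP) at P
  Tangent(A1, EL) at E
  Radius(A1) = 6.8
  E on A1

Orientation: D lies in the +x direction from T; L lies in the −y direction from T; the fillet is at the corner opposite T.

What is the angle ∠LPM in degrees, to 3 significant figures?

6.28°

The virtual corner opposite T is at (61.8, -43.6). A1 meets DP tangentially, so MP is at right angles to DP and tangency of A1 to EL means the radius ME is perpendicular to EL, with radius 6.8, so the center M sits 6.8 in from both sides at M = (55.0, -36.8). That places the tangent points at P = (61.8, -36.8) on DP and E = (55.0, -43.6) on EL. Then cos ∠LPM = PL·PM / (|PL||PM|), giving 6.28°.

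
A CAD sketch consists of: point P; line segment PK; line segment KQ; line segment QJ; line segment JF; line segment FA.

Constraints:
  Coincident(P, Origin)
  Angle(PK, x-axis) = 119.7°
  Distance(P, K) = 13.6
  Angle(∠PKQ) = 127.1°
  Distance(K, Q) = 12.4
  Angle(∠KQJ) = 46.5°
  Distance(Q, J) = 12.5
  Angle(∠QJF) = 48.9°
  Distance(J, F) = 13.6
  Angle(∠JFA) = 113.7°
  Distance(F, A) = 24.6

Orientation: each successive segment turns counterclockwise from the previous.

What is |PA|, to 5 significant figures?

42.215

P is at the origin; PK runs at 119.7° with length 13.6, so K = (-6.7382, 11.813). ∠PKQ = 127.1° gives KQ at 172.60° from the x-axis; with |KQ| = 12.4, Q = (-19.035, 13.410). ∠KQJ = 46.5° gives QJ at -53.900° from the x-axis; with |QJ| = 12.5, J = (-11.670, 3.3106). ∠QJF = 48.9° gives JF at 77.200° from the x-axis; with |JF| = 13.6, F = (-8.6569, 16.573). ∠JFA = 113.7° gives FA at 143.50° from the x-axis; with |FA| = 24.6, A = (-28.432, 31.205). Then |PA| = |A − P| = 42.215.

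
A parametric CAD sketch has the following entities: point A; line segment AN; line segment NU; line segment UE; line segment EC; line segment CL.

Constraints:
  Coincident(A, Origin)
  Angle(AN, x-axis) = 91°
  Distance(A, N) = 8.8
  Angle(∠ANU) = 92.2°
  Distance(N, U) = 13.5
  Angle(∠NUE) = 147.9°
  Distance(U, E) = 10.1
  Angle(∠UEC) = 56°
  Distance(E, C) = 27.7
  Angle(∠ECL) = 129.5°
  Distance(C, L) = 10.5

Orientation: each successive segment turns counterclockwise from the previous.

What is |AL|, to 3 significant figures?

12.7

A is at the origin; AN runs at 91.0° with length 8.8, so N = (-0.154, 8.80). ∠ANU = 92.2° gives NU at 179° from the x-axis; with |NU| = 13.5, U = (-13.7, 9.08). ∠NUE = 147.9° gives UE at -149° from the x-axis; with |UE| = 10.1, E = (-22.3, 3.89). ∠UEC = 56.0° gives EC at -25.1° from the x-axis; with |EC| = 27.7, C = (2.77, -7.86). ∠ECL = 129.5° gives CL at 25.4° from the x-axis; with |CL| = 10.5, L = (12.3, -3.35). Then |AL| = |L − A| = 12.7.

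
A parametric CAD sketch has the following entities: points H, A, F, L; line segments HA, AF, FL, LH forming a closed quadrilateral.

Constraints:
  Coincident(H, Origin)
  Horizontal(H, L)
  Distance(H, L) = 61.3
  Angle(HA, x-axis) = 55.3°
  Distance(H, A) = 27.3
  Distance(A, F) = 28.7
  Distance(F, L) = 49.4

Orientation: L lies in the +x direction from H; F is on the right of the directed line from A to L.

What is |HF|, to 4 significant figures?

13.69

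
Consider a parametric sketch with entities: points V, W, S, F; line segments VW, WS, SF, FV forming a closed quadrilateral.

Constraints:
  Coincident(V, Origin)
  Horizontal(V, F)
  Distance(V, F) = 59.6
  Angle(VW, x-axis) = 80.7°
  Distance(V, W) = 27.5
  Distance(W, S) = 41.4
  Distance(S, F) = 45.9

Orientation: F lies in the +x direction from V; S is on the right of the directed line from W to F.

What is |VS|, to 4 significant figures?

20.08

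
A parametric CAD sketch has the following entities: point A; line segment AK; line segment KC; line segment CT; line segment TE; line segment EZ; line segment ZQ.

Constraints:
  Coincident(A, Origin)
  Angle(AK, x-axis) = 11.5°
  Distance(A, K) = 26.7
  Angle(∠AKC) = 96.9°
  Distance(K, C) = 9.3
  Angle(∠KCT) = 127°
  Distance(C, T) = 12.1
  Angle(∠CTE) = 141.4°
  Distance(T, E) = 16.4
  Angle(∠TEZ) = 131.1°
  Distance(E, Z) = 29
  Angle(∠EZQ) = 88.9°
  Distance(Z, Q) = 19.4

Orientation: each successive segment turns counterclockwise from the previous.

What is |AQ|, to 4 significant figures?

15.35

A is at the origin; AK runs at 11.5° with length 26.7, so K = (26.16, 5.323). ∠AKC = 96.9° gives KC at 94.60° from the x-axis; with |KC| = 9.3, C = (25.42, 14.59). ∠KCT = 127.0° gives CT at 147.6° from the x-axis; with |CT| = 12.1, T = (15.20, 21.08). ∠CTE = 141.4° gives TE at -173.8° from the x-axis; with |TE| = 16.4, E = (-1.102, 19.31). ∠TEZ = 131.1° gives EZ at -124.9° from the x-axis; with |EZ| = 29.0, Z = (-17.69, -4.479). ∠EZQ = 88.9° gives ZQ at -33.80° from the x-axis; with |ZQ| = 19.4, Q = (-1.573, -15.27). Then |AQ| = |Q − A| = 15.35.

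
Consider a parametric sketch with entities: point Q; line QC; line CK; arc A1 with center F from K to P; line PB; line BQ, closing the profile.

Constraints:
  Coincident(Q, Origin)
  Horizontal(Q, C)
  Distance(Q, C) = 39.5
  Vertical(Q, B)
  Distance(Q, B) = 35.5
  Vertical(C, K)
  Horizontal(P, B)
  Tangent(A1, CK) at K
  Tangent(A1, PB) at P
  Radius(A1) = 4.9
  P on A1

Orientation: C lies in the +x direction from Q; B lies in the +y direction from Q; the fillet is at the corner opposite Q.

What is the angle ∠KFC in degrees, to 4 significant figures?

80.90°

The virtual corner opposite Q is at (39.50, 35.50). Since A1 is tangent to CK there, FK ⟂ CK and the tangent condition forces FP to be normal to PB, with radius 4.9, so the center F sits 4.9 in from both sides at F = (34.60, 30.60). That places the tangent points at K = (39.50, 30.60) on CK and P = (34.60, 35.50) on PB. Then cos ∠KFC = FK·FC / (|FK||FC|), giving 80.90°.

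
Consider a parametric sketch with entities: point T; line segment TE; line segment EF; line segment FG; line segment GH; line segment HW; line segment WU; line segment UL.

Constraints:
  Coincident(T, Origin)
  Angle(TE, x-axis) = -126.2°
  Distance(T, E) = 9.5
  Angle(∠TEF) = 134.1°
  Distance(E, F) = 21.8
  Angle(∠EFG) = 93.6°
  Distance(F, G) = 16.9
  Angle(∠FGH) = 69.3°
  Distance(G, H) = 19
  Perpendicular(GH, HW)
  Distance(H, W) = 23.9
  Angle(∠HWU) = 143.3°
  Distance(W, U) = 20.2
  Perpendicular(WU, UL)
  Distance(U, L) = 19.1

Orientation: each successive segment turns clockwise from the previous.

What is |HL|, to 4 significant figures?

39.66

∠HWU = 143.3° gives WU at -135.9° from the x-axis; with |WU| = 20.2, U = (-30.14, -34.79). WU ⟂ UL, so UL runs at 134.1°; with |UL| = 19.1, L = (-43.44, -21.07). Then |HL| = |L − H| = 39.66.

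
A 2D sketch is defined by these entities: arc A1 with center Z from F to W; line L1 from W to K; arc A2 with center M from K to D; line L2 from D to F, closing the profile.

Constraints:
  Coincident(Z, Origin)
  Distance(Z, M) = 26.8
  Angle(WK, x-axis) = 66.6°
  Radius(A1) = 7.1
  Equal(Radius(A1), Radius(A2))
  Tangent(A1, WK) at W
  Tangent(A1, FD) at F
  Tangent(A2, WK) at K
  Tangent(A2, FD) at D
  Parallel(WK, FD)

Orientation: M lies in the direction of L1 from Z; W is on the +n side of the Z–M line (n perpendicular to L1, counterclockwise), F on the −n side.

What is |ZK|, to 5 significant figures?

27.725

The slot axis is L1's direction at 66.6°, so u = (cos 66.6°, sin 66.6°) = (0.39715, 0.91775) and n = (−sin 66.6°, cos 66.6°) = (-0.91775, 0.39715). Z is at the origin and M lies 26.8 along u from Z, so M = 26.8·u = (10.644, 24.596). Tangency of A1 to both parallel lines with radius 7.1 puts W and F at Z ± 7.1·n: W = (-6.5161, 2.8198), F = (6.5161, -2.8198). Equal radii place K and D the same way about M: K = M + 7.1·n = (4.1275, 27.416), D = M − 7.1·n = (17.160, 21.776). Then |ZK| = |K − Z| = 27.725.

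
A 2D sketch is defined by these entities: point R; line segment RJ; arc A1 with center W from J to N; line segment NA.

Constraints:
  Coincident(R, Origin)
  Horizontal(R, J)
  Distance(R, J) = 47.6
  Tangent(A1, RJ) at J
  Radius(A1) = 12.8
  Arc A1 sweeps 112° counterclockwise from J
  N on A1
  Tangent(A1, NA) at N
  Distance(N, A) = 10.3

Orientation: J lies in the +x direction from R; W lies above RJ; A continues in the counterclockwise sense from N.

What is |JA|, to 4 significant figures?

28.30

On A1, J sits at bearing -90° from W; a 112° counterclockwise sweep puts N at bearing 22°, so N = W + 12.8·(cos 22°, sin 22°) = (59.47, 17.59). The tangent condition forces WN to be normal to NA, so NA runs along (−sin 22°, cos 22°); with |NA| = 10.3, A = (55.61, 27.14). Then |JA| = |A − J| = 28.30.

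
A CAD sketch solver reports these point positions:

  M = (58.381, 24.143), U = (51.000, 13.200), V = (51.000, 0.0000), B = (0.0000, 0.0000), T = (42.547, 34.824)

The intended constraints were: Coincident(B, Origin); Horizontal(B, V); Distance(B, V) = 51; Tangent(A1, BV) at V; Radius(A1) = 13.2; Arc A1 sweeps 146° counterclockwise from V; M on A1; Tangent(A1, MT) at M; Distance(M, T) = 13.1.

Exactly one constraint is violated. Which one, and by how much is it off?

Distance(M, T) = 13.1 — off by 6.00.

B = (0.00, 0.00) ✓; B.y = 0.00, V.y = 0.00 ✓; |BV| = 51.00 ✓; ∠(UV, VB) = 90.00° ✓; |UV| = 13.20 ✓; bearing(U→M) − bearing(U→V) = 146.0° ✓; |UM| = 13.20 ✓; ∠(UM, MT) = 90.00° ✓; |MT| = 19.10 ✗.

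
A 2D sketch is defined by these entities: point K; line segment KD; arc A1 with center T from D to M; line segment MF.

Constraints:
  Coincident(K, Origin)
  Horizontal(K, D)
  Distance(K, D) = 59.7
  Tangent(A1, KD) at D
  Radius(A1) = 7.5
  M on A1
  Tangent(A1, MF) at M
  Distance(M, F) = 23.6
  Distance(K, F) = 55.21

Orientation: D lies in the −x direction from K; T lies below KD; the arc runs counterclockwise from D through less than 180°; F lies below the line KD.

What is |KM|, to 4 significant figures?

66.01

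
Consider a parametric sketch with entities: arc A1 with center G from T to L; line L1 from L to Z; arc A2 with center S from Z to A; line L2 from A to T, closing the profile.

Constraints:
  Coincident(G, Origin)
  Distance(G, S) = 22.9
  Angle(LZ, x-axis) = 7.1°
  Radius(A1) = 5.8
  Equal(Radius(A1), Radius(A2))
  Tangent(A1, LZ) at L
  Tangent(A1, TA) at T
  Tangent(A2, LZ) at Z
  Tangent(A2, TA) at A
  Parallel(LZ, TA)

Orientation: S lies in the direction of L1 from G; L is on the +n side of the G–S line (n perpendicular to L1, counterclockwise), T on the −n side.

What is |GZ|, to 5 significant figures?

23.623

The slot axis is L1's direction at 7.1°, so u = (cos 7.1°, sin 7.1°) = (0.99233, 0.12360) and n = (−sin 7.1°, cos 7.1°) = (-0.12360, 0.99233). G is at the origin and S lies 22.9 along u from G, so S = 22.9·u = (22.724, 2.8305). Tangency of A1 to both parallel lines with radius 5.8 puts L and T at G ± 5.8·n: L = (-0.71689, 5.7555), T = (0.71689, -5.7555). Equal radii place Z and A the same way about S: Z = S + 5.8·n = (22.008, 8.5860), A = S − 5.8·n = (23.441, -2.9251). Then |GZ| = |Z − G| = 23.623.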